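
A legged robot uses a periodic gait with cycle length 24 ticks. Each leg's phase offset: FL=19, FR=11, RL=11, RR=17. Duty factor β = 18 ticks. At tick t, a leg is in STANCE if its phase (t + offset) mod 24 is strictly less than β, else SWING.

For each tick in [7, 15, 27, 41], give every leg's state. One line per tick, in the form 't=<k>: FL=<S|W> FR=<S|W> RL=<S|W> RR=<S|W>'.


t=7: FL=S FR=W RL=W RR=S
t=15: FL=S FR=S RL=S RR=S
t=27: FL=W FR=S RL=S RR=W
t=41: FL=S FR=S RL=S RR=S

t=7: phase=(2,18,18,0) vs β=18 → FL=S FR=W RL=W RR=S
t=15: phase=(10,2,2,8) vs β=18 → FL=S FR=S RL=S RR=S
t=27: phase=(22,14,14,20) vs β=18 → FL=W FR=S RL=S RR=W
t=41: phase=(12,4,4,10) vs β=18 → FL=S FR=S RL=S RR=S


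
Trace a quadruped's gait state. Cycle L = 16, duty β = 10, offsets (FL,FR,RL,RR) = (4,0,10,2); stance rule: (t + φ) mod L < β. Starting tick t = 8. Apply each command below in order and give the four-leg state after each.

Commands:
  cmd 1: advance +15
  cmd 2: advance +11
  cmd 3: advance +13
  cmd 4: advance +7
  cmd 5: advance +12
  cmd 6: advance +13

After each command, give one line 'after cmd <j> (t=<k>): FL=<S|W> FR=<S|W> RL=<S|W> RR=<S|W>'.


after cmd 1 (t=23): FL=W FR=S RL=S RR=S
after cmd 2 (t=34): FL=S FR=S RL=W RR=S
after cmd 3 (t=47): FL=S FR=W RL=S RR=S
after cmd 4 (t=54): FL=W FR=S RL=S RR=S
after cmd 5 (t=66): FL=S FR=S RL=W RR=S
after cmd 6 (t=79): FL=S FR=W RL=S RR=S

start t=8: FL=W FR=S RL=S RR=W
cmd 1: advance +15 → t=23, phase=(11,7,1,9) → FL=W FR=S RL=S RR=S
cmd 2: advance +11 → t=34, phase=(6,2,12,4) → FL=S FR=S RL=W RR=S
cmd 3: advance +13 → t=47, phase=(3,15,9,1) → FL=S FR=W RL=S RR=S
cmd 4: advance +7 → t=54, phase=(10,6,0,8) → FL=W FR=S RL=S RR=S
cmd 5: advance +12 → t=66, phase=(6,2,12,4) → FL=S FR=S RL=W RR=S
cmd 6: advance +13 → t=79, phase=(3,15,9,1) → FL=S FR=W RL=S RR=S


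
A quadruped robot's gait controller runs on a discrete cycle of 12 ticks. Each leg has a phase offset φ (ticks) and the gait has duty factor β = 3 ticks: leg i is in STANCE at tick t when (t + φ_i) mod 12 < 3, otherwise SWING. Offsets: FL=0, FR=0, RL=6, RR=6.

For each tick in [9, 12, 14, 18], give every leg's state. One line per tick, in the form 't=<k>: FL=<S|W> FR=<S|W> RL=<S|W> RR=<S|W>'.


t=9: FL=W FR=W RL=W RR=W
t=12: FL=S FR=S RL=W RR=W
t=14: FL=S FR=S RL=W RR=W
t=18: FL=W FR=W RL=S RR=S

t=9: phase=(9,9,3,3) vs β=3 → FL=W FR=W RL=W RR=W
t=12: phase=(0,0,6,6) vs β=3 → FL=S FR=S RL=W RR=W
t=14: phase=(2,2,8,8) vs β=3 → FL=S FR=S RL=W RR=W
t=18: phase=(6,6,0,0) vs β=3 → FL=W FR=W RL=S RR=S


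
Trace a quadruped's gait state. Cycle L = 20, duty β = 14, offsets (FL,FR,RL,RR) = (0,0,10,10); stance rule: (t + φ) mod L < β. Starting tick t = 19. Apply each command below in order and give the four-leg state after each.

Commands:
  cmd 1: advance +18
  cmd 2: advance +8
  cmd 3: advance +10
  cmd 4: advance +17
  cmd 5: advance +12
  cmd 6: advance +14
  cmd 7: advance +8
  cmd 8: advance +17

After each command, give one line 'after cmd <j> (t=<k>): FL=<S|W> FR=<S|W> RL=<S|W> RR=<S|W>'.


start t=19: FL=W FR=W RL=S RR=S
cmd 1: advance +18 → t=37, phase=(17,17,7,7) → FL=W FR=W RL=S RR=S
cmd 2: advance +8 → t=45, phase=(5,5,15,15) → FL=S FR=S RL=W RR=W
cmd 3: advance +10 → t=55, phase=(15,15,5,5) → FL=W FR=W RL=S RR=S
cmd 4: advance +17 → t=72, phase=(12,12,2,2) → FL=S FR=S RL=S RR=S
cmd 5: advance +12 → t=84, phase=(4,4,14,14) → FL=S FR=S RL=W RR=W
cmd 6: advance +14 → t=98, phase=(18,18,8,8) → FL=W FR=W RL=S RR=S
cmd 7: advance +8 → t=106, phase=(6,6,16,16) → FL=S FR=S RL=W RR=W
cmd 8: advance +17 → t=123, phase=(3,3,13,13) → FL=S FR=S RL=S RR=S

after cmd 1 (t=37): FL=W FR=W RL=S RR=S
after cmd 2 (t=45): FL=S FR=S RL=W RR=W
after cmd 3 (t=55): FL=W FR=W RL=S RR=S
after cmd 4 (t=72): FL=S FR=S RL=S RR=S
after cmd 5 (t=84): FL=S FR=S RL=W RR=W
after cmd 6 (t=98): FL=W FR=W RL=S RR=S
after cmd 7 (t=106): FL=S FR=S RL=W RR=W
after cmd 8 (t=123): FL=S FR=S RL=S RR=S


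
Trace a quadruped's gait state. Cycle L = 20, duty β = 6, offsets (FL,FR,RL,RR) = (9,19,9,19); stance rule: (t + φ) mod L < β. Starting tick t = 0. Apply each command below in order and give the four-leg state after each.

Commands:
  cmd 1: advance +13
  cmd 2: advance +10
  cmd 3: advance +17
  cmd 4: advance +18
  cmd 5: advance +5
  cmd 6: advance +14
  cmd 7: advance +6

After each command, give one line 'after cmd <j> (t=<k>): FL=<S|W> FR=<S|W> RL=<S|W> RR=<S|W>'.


start t=0: FL=W FR=W RL=W RR=W
cmd 1: advance +13 → t=13, phase=(2,12,2,12) → FL=S FR=W RL=S RR=W
cmd 2: advance +10 → t=23, phase=(12,2,12,2) → FL=W FR=S RL=W RR=S
cmd 3: advance +17 → t=40, phase=(9,19,9,19) → FL=W FR=W RL=W RR=W
cmd 4: advance +18 → t=58, phase=(7,17,7,17) → FL=W FR=W RL=W RR=W
cmd 5: advance +5 → t=63, phase=(12,2,12,2) → FL=W FR=S RL=W RR=S
cmd 6: advance +14 → t=77, phase=(6,16,6,16) → FL=W FR=W RL=W RR=W
cmd 7: advance +6 → t=83, phase=(12,2,12,2) → FL=W FR=S RL=W RR=S

after cmd 1 (t=13): FL=S FR=W RL=S RR=W
after cmd 2 (t=23): FL=W FR=S RL=W RR=S
after cmd 3 (t=40): FL=W FR=W RL=W RR=W
after cmd 4 (t=58): FL=W FR=W RL=W RR=W
after cmd 5 (t=63): FL=W FR=S RL=W RR=S
after cmd 6 (t=77): FL=W FR=W RL=W RR=W
after cmd 7 (t=83): FL=W FR=S RL=W RR=S


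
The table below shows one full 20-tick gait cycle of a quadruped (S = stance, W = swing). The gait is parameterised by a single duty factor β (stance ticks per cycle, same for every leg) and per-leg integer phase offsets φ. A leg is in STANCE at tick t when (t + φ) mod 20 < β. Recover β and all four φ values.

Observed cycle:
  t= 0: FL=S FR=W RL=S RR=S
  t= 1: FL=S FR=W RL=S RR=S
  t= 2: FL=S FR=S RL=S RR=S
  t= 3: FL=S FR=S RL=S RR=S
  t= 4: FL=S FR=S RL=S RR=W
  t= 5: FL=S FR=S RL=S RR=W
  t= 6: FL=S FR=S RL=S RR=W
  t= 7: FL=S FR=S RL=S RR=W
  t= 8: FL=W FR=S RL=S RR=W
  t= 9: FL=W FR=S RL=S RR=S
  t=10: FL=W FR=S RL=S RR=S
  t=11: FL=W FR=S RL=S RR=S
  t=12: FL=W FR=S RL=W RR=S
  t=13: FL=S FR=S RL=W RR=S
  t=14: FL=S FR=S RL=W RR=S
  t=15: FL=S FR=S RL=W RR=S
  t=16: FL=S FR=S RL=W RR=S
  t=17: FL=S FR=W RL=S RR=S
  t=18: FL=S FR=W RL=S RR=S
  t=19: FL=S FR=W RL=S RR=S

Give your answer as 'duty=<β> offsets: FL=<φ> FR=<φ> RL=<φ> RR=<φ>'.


duty β = stance ticks per leg = 15
FL: stance ticks = 15; W→S at t=13 → φ=7
FR: stance ticks = 15; W→S at t=2 → φ=18
RL: stance ticks = 15; W→S at t=17 → φ=3
RR: stance ticks = 15; W→S at t=9 → φ=11

duty=15 offsets: FL=7 FR=18 RL=3 RR=11


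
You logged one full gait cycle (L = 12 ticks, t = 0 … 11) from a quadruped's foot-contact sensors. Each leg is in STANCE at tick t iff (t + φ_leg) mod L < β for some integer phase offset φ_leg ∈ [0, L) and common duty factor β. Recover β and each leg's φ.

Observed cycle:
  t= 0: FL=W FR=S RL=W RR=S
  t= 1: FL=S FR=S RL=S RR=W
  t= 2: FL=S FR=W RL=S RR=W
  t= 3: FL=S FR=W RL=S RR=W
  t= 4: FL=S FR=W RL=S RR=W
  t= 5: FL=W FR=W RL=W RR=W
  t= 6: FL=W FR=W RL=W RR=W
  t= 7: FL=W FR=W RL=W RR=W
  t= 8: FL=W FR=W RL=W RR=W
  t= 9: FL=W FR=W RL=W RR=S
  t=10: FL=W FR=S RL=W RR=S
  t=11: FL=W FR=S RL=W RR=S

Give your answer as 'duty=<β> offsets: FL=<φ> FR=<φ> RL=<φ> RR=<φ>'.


duty=4 offsets: FL=11 FR=2 RL=11 RR=3

duty β = stance ticks per leg = 4
FL: stance ticks = 4; W→S at t=1 → φ=11
FR: stance ticks = 4; W→S at t=10 → φ=2
RL: stance ticks = 4; W→S at t=1 → φ=11
RR: stance ticks = 4; W→S at t=9 → φ=3


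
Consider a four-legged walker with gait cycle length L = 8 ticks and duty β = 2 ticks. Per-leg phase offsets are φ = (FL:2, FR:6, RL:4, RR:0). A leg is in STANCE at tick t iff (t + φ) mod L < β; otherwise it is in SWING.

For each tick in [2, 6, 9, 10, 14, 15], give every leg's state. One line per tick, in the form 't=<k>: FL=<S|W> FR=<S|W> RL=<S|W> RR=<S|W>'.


t=2: phase=(4,0,6,2) vs β=2 → FL=W FR=S RL=W RR=W
t=6: phase=(0,4,2,6) vs β=2 → FL=S FR=W RL=W RR=W
t=9: phase=(3,7,5,1) vs β=2 → FL=W FR=W RL=W RR=S
t=10: phase=(4,0,6,2) vs β=2 → FL=W FR=S RL=W RR=W
t=14: phase=(0,4,2,6) vs β=2 → FL=S FR=W RL=W RR=W
t=15: phase=(1,5,3,7) vs β=2 → FL=S FR=W RL=W RR=W

t=2: FL=W FR=S RL=W RR=W
t=6: FL=S FR=W RL=W RR=W
t=9: FL=W FR=W RL=W RR=S
t=10: FL=W FR=S RL=W RR=W
t=14: FL=S FR=W RL=W RR=W
t=15: FL=S FR=W RL=W RR=W


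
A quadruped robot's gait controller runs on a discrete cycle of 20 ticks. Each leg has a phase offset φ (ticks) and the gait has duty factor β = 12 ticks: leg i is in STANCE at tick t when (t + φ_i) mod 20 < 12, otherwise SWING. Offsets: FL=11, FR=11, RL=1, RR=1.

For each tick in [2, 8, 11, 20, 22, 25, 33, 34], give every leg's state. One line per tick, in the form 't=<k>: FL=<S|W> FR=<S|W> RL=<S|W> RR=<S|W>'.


t=2: phase=(13,13,3,3) vs β=12 → FL=W FR=W RL=S RR=S
t=8: phase=(19,19,9,9) vs β=12 → FL=W FR=W RL=S RR=S
t=11: phase=(2,2,12,12) vs β=12 → FL=S FR=S RL=W RR=W
t=20: phase=(11,11,1,1) vs β=12 → FL=S FR=S RL=S RR=S
t=22: phase=(13,13,3,3) vs β=12 → FL=W FR=W RL=S RR=S
t=25: phase=(16,16,6,6) vs β=12 → FL=W FR=W RL=S RR=S
t=33: phase=(4,4,14,14) vs β=12 → FL=S FR=S RL=W RR=W
t=34: phase=(5,5,15,15) vs β=12 → FL=S FR=S RL=W RR=W

t=2: FL=W FR=W RL=S RR=S
t=8: FL=W FR=W RL=S RR=S
t=11: FL=S FR=S RL=W RR=W
t=20: FL=S FR=S RL=S RR=S
t=22: FL=W FR=W RL=S RR=S
t=25: FL=W FR=W RL=S RR=S
t=33: FL=S FR=S RL=W RR=W
t=34: FL=S FR=S RL=W RR=W


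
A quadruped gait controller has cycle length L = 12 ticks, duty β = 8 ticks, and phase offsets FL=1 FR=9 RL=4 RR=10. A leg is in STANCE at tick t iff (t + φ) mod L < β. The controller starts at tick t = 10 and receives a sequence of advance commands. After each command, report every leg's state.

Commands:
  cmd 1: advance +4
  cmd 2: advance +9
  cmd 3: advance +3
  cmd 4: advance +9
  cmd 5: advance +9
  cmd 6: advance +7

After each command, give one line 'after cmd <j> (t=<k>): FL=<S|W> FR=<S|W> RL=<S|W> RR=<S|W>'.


after cmd 1 (t=14): FL=S FR=W RL=S RR=S
after cmd 2 (t=23): FL=S FR=W RL=S RR=W
after cmd 3 (t=26): FL=S FR=W RL=S RR=S
after cmd 4 (t=35): FL=S FR=W RL=S RR=W
after cmd 5 (t=44): FL=W FR=S RL=S RR=S
after cmd 6 (t=51): FL=S FR=S RL=S RR=S

start t=10: FL=W FR=S RL=S RR=W
cmd 1: advance +4 → t=14, phase=(3,11,6,0) → FL=S FR=W RL=S RR=S
cmd 2: advance +9 → t=23, phase=(0,8,3,9) → FL=S FR=W RL=S RR=W
cmd 3: advance +3 → t=26, phase=(3,11,6,0) → FL=S FR=W RL=S RR=S
cmd 4: advance +9 → t=35, phase=(0,8,3,9) → FL=S FR=W RL=S RR=W
cmd 5: advance +9 → t=44, phase=(9,5,0,6) → FL=W FR=S RL=S RR=S
cmd 6: advance +7 → t=51, phase=(4,0,7,1) → FL=S FR=S RL=S RR=S


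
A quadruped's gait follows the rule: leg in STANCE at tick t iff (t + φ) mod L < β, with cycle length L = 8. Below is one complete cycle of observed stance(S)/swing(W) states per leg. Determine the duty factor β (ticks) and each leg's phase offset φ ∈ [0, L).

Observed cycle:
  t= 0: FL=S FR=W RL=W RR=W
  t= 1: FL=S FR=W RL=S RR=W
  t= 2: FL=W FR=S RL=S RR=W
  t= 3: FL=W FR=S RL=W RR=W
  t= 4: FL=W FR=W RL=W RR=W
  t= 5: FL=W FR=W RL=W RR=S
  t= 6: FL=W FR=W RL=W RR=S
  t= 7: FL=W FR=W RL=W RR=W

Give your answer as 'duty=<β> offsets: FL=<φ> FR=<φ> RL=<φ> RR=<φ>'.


duty=2 offsets: FL=0 FR=6 RL=7 RR=3

duty β = stance ticks per leg = 2
FL: stance ticks = 2; W→S at t=0 → φ=0
FR: stance ticks = 2; W→S at t=2 → φ=6
RL: stance ticks = 2; W→S at t=1 → φ=7
RR: stance ticks = 2; W→S at t=5 → φ=3


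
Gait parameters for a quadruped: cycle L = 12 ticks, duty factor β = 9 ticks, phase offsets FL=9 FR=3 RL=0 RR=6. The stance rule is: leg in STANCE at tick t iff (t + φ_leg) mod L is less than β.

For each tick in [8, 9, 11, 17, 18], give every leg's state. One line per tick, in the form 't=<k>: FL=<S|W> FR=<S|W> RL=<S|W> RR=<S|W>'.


t=8: FL=S FR=W RL=S RR=S
t=9: FL=S FR=S RL=W RR=S
t=11: FL=S FR=S RL=W RR=S
t=17: FL=S FR=S RL=S RR=W
t=18: FL=S FR=W RL=S RR=S

t=8: phase=(5,11,8,2) vs β=9 → FL=S FR=W RL=S RR=S
t=9: phase=(6,0,9,3) vs β=9 → FL=S FR=S RL=W RR=S
t=11: phase=(8,2,11,5) vs β=9 → FL=S FR=S RL=W RR=S
t=17: phase=(2,8,5,11) vs β=9 → FL=S FR=S RL=S RR=W
t=18: phase=(3,9,6,0) vs β=9 → FL=S FR=W RL=S RR=S


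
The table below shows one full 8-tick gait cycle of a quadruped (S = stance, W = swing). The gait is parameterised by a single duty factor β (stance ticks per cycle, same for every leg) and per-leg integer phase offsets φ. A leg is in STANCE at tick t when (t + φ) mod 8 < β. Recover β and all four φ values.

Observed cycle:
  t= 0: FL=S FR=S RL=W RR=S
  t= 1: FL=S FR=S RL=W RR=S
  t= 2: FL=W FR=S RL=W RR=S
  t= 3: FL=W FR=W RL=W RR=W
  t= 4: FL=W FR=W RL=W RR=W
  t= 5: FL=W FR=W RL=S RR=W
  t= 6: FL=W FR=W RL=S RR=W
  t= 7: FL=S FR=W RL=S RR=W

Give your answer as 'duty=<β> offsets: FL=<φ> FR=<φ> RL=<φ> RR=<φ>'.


duty β = stance ticks per leg = 3
FL: stance ticks = 3; W→S at t=7 → φ=1
FR: stance ticks = 3; W→S at t=0 → φ=0
RL: stance ticks = 3; W→S at t=5 → φ=3
RR: stance ticks = 3; W→S at t=0 → φ=0

duty=3 offsets: FL=1 FR=0 RL=3 RR=0


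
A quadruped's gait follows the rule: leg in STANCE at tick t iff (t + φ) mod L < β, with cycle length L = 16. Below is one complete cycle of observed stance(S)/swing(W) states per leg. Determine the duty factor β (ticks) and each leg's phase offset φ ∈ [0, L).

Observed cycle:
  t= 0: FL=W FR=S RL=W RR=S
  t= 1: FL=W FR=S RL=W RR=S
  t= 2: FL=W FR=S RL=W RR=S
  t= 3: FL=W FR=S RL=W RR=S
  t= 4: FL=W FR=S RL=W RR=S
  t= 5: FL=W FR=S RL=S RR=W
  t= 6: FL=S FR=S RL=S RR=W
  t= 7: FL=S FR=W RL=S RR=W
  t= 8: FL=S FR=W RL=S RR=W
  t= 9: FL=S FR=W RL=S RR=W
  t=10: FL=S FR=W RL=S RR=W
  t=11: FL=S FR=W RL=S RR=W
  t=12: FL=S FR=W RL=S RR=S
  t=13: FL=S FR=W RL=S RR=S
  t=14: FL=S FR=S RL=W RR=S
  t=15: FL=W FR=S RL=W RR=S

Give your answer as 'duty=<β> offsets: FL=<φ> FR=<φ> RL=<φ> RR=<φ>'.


duty=9 offsets: FL=10 FR=2 RL=11 RR=4

duty β = stance ticks per leg = 9
FL: stance ticks = 9; W→S at t=6 → φ=10
FR: stance ticks = 9; W→S at t=14 → φ=2
RL: stance ticks = 9; W→S at t=5 → φ=11
RR: stance ticks = 9; W→S at t=12 → φ=4


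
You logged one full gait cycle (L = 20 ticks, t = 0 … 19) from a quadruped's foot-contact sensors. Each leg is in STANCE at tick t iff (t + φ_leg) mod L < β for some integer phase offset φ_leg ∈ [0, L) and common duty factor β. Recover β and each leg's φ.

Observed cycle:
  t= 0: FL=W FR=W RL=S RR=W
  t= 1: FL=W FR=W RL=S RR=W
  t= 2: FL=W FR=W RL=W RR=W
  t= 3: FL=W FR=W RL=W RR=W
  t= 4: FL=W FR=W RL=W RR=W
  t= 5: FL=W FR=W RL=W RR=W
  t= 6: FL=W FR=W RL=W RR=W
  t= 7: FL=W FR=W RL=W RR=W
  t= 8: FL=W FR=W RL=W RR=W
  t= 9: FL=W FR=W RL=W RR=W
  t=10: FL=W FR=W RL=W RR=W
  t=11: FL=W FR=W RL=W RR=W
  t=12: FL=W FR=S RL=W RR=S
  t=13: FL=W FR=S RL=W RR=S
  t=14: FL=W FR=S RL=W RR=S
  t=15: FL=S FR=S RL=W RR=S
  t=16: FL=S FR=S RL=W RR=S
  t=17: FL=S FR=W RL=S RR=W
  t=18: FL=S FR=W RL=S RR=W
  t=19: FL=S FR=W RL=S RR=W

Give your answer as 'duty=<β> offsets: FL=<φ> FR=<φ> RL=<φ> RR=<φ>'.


duty=5 offsets: FL=5 FR=8 RL=3 RR=8

duty β = stance ticks per leg = 5
FL: stance ticks = 5; W→S at t=15 → φ=5
FR: stance ticks = 5; W→S at t=12 → φ=8
RL: stance ticks = 5; W→S at t=17 → φ=3
RR: stance ticks = 5; W→S at t=12 → φ=8


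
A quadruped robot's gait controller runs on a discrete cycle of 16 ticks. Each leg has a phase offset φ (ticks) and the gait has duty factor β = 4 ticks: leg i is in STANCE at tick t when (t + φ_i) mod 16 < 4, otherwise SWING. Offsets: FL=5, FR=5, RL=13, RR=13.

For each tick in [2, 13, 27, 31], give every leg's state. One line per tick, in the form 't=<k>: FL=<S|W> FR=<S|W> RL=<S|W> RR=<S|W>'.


t=2: phase=(7,7,15,15) vs β=4 → FL=W FR=W RL=W RR=W
t=13: phase=(2,2,10,10) vs β=4 → FL=S FR=S RL=W RR=W
t=27: phase=(0,0,8,8) vs β=4 → FL=S FR=S RL=W RR=W
t=31: phase=(4,4,12,12) vs β=4 → FL=W FR=W RL=W RR=W

t=2: FL=W FR=W RL=W RR=W
t=13: FL=S FR=S RL=W RR=W
t=27: FL=S FR=S RL=W RR=W
t=31: FL=W FR=W RL=W RR=W


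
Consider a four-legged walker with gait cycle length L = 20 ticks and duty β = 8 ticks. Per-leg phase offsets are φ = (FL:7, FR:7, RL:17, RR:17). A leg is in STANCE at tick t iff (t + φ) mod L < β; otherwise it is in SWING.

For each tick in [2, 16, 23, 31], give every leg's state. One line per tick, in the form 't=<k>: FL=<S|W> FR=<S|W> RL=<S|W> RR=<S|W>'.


t=2: phase=(9,9,19,19) vs β=8 → FL=W FR=W RL=W RR=W
t=16: phase=(3,3,13,13) vs β=8 → FL=S FR=S RL=W RR=W
t=23: phase=(10,10,0,0) vs β=8 → FL=W FR=W RL=S RR=S
t=31: phase=(18,18,8,8) vs β=8 → FL=W FR=W RL=W RR=W

t=2: FL=W FR=W RL=W RR=W
t=16: FL=S FR=S RL=W RR=W
t=23: FL=W FR=W RL=S RR=S
t=31: FL=W FR=W RL=W RR=W


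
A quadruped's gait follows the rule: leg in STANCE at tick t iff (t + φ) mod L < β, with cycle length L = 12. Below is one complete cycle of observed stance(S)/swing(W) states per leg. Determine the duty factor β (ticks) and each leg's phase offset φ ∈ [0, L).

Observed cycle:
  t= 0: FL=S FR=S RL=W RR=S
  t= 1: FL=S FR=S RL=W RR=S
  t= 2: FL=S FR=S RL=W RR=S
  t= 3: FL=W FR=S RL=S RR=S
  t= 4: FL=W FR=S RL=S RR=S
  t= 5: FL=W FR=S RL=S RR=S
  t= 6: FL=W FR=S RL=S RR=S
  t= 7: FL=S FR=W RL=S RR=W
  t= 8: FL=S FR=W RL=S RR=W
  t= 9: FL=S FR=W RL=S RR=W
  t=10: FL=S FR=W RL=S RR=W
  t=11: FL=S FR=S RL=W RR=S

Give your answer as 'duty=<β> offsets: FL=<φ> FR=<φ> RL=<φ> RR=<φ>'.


duty β = stance ticks per leg = 8
FL: stance ticks = 8; W→S at t=7 → φ=5
FR: stance ticks = 8; W→S at t=11 → φ=1
RL: stance ticks = 8; W→S at t=3 → φ=9
RR: stance ticks = 8; W→S at t=11 → φ=1

duty=8 offsets: FL=5 FR=1 RL=9 RR=1


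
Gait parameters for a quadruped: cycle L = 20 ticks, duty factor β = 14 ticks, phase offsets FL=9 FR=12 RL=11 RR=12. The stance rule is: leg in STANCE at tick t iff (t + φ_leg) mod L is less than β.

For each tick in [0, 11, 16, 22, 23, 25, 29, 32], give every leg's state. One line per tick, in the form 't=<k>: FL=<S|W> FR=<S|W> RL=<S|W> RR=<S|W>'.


t=0: FL=S FR=S RL=S RR=S
t=11: FL=S FR=S RL=S RR=S
t=16: FL=S FR=S RL=S RR=S
t=22: FL=S FR=W RL=S RR=W
t=23: FL=S FR=W RL=W RR=W
t=25: FL=W FR=W RL=W RR=W
t=29: FL=W FR=S RL=S RR=S
t=32: FL=S FR=S RL=S RR=S

t=0: phase=(9,12,11,12) vs β=14 → FL=S FR=S RL=S RR=S
t=11: phase=(0,3,2,3) vs β=14 → FL=S FR=S RL=S RR=S
t=16: phase=(5,8,7,8) vs β=14 → FL=S FR=S RL=S RR=S
t=22: phase=(11,14,13,14) vs β=14 → FL=S FR=W RL=S RR=W
t=23: phase=(12,15,14,15) vs β=14 → FL=S FR=W RL=W RR=W
t=25: phase=(14,17,16,17) vs β=14 → FL=W FR=W RL=W RR=W
t=29: phase=(18,1,0,1) vs β=14 → FL=W FR=S RL=S RR=S
t=32: phase=(1,4,3,4) vs β=14 → FL=S FR=S RL=S RR=S


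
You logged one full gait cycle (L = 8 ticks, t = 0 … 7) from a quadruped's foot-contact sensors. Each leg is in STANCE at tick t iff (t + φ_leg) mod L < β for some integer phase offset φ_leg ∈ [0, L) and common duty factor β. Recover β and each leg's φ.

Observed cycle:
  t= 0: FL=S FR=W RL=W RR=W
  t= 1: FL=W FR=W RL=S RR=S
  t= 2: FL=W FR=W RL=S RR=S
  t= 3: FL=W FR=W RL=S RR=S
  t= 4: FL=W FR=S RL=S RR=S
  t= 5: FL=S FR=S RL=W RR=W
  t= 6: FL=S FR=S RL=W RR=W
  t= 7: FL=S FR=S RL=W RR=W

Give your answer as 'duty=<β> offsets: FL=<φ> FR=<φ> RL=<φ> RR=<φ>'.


duty=4 offsets: FL=3 FR=4 RL=7 RR=7

duty β = stance ticks per leg = 4
FL: stance ticks = 4; W→S at t=5 → φ=3
FR: stance ticks = 4; W→S at t=4 → φ=4
RL: stance ticks = 4; W→S at t=1 → φ=7
RR: stance ticks = 4; W→S at t=1 → φ=7


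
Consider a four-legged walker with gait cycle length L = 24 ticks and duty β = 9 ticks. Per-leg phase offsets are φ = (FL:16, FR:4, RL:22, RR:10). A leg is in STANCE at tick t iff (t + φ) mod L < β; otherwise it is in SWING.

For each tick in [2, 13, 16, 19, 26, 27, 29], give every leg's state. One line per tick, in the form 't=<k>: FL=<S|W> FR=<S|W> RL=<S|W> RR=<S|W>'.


t=2: FL=W FR=S RL=S RR=W
t=13: FL=S FR=W RL=W RR=W
t=16: FL=S FR=W RL=W RR=S
t=19: FL=W FR=W RL=W RR=S
t=26: FL=W FR=S RL=S RR=W
t=27: FL=W FR=S RL=S RR=W
t=29: FL=W FR=W RL=S RR=W

t=2: phase=(18,6,0,12) vs β=9 → FL=W FR=S RL=S RR=W
t=13: phase=(5,17,11,23) vs β=9 → FL=S FR=W RL=W RR=W
t=16: phase=(8,20,14,2) vs β=9 → FL=S FR=W RL=W RR=S
t=19: phase=(11,23,17,5) vs β=9 → FL=W FR=W RL=W RR=S
t=26: phase=(18,6,0,12) vs β=9 → FL=W FR=S RL=S RR=W
t=27: phase=(19,7,1,13) vs β=9 → FL=W FR=S RL=S RR=W
t=29: phase=(21,9,3,15) vs β=9 → FL=W FR=W RL=S RR=W


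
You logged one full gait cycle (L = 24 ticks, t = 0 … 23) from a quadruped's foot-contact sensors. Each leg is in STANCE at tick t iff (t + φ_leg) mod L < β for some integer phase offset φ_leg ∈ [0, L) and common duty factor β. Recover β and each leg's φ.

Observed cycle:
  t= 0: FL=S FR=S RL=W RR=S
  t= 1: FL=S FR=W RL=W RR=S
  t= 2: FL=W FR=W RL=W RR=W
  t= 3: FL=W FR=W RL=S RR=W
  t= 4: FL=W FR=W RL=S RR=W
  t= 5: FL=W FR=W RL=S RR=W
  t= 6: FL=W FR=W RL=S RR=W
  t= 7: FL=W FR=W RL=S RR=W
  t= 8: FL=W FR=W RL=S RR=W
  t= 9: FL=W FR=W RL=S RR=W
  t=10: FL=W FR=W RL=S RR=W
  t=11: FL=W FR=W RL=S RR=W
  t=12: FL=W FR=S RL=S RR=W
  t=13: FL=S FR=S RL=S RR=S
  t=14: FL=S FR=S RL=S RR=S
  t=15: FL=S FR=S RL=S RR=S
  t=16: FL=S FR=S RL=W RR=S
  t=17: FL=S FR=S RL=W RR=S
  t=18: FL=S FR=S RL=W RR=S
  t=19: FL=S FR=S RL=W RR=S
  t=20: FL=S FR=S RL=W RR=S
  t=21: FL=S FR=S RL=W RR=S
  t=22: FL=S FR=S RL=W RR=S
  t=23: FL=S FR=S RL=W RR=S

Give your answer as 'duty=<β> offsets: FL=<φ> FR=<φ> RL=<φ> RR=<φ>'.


duty=13 offsets: FL=11 FR=12 RL=21 RR=11

duty β = stance ticks per leg = 13
FL: stance ticks = 13; W→S at t=13 → φ=11
FR: stance ticks = 13; W→S at t=12 → φ=12
RL: stance ticks = 13; W→S at t=3 → φ=21
RR: stance ticks = 13; W→S at t=13 → φ=11


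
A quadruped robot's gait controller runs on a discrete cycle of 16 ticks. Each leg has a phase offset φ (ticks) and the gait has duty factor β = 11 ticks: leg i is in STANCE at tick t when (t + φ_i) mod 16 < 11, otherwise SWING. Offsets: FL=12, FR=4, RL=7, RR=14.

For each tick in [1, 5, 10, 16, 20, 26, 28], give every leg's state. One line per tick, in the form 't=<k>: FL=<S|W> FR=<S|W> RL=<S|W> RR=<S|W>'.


t=1: FL=W FR=S RL=S RR=W
t=5: FL=S FR=S RL=W RR=S
t=10: FL=S FR=W RL=S RR=S
t=16: FL=W FR=S RL=S RR=W
t=20: FL=S FR=S RL=W RR=S
t=26: FL=S FR=W RL=S RR=S
t=28: FL=S FR=S RL=S RR=S

t=1: phase=(13,5,8,15) vs β=11 → FL=W FR=S RL=S RR=W
t=5: phase=(1,9,12,3) vs β=11 → FL=S FR=S RL=W RR=S
t=10: phase=(6,14,1,8) vs β=11 → FL=S FR=W RL=S RR=S
t=16: phase=(12,4,7,14) vs β=11 → FL=W FR=S RL=S RR=W
t=20: phase=(0,8,11,2) vs β=11 → FL=S FR=S RL=W RR=S
t=26: phase=(6,14,1,8) vs β=11 → FL=S FR=W RL=S RR=S
t=28: phase=(8,0,3,10) vs β=11 → FL=S FR=S RL=S RR=S


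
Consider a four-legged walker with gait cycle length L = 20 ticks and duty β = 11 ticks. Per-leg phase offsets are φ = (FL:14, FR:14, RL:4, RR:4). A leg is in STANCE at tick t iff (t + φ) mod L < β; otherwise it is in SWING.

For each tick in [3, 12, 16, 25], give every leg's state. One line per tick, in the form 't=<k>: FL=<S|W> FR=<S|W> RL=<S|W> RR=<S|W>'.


t=3: phase=(17,17,7,7) vs β=11 → FL=W FR=W RL=S RR=S
t=12: phase=(6,6,16,16) vs β=11 → FL=S FR=S RL=W RR=W
t=16: phase=(10,10,0,0) vs β=11 → FL=S FR=S RL=S RR=S
t=25: phase=(19,19,9,9) vs β=11 → FL=W FR=W RL=S RR=S

t=3: FL=W FR=W RL=S RR=S
t=12: FL=S FR=S RL=W RR=W
t=16: FL=S FR=S RL=S RR=S
t=25: FL=W FR=W RL=S RR=S


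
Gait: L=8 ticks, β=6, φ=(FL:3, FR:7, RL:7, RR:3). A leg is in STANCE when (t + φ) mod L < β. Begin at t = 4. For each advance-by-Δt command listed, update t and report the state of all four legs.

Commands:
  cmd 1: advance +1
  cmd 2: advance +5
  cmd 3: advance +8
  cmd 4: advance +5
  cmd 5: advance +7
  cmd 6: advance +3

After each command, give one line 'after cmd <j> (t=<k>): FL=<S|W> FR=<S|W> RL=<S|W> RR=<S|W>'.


after cmd 1 (t=5): FL=S FR=S RL=S RR=S
after cmd 2 (t=10): FL=S FR=S RL=S RR=S
after cmd 3 (t=18): FL=S FR=S RL=S RR=S
after cmd 4 (t=23): FL=S FR=W RL=W RR=S
after cmd 5 (t=30): FL=S FR=S RL=S RR=S
after cmd 6 (t=33): FL=S FR=S RL=S RR=S

start t=4: FL=W FR=S RL=S RR=W
cmd 1: advance +1 → t=5, phase=(0,4,4,0) → FL=S FR=S RL=S RR=S
cmd 2: advance +5 → t=10, phase=(5,1,1,5) → FL=S FR=S RL=S RR=S
cmd 3: advance +8 → t=18, phase=(5,1,1,5) → FL=S FR=S RL=S RR=S
cmd 4: advance +5 → t=23, phase=(2,6,6,2) → FL=S FR=W RL=W RR=S
cmd 5: advance +7 → t=30, phase=(1,5,5,1) → FL=S FR=S RL=S RR=S
cmd 6: advance +3 → t=33, phase=(4,0,0,4) → FL=S FR=S RL=S RR=S


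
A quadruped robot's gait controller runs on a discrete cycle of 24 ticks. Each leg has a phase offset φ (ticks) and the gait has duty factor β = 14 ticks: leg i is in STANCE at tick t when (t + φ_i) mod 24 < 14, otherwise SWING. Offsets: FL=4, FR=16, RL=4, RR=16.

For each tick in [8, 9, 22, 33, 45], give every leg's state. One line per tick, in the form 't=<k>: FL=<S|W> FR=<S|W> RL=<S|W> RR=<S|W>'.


t=8: phase=(12,0,12,0) vs β=14 → FL=S FR=S RL=S RR=S
t=9: phase=(13,1,13,1) vs β=14 → FL=S FR=S RL=S RR=S
t=22: phase=(2,14,2,14) vs β=14 → FL=S FR=W RL=S RR=W
t=33: phase=(13,1,13,1) vs β=14 → FL=S FR=S RL=S RR=S
t=45: phase=(1,13,1,13) vs β=14 → FL=S FR=S RL=S RR=S

t=8: FL=S FR=S RL=S RR=S
t=9: FL=S FR=S RL=S RR=S
t=22: FL=S FR=W RL=S RR=W
t=33: FL=S FR=S RL=S RR=S
t=45: FL=S FR=S RL=S RR=S


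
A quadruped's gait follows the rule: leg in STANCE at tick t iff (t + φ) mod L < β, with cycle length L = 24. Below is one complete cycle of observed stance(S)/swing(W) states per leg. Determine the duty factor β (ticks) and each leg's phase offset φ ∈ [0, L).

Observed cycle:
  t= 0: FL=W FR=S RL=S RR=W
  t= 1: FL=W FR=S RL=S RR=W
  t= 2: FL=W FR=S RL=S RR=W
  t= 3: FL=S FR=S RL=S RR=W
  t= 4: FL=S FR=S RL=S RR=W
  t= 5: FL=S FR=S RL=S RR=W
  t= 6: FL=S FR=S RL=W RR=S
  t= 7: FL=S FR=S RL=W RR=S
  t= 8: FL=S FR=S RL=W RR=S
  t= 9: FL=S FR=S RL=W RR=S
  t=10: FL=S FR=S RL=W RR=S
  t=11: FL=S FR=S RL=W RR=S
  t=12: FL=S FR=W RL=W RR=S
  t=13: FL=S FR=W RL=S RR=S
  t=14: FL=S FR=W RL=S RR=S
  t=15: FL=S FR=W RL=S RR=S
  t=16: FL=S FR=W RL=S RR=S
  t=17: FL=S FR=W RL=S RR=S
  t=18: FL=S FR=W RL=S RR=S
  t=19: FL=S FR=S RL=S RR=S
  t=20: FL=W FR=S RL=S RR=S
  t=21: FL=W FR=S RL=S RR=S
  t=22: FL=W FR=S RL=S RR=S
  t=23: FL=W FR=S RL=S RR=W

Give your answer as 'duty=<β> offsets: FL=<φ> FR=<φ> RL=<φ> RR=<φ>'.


duty=17 offsets: FL=21 FR=5 RL=11 RR=18

duty β = stance ticks per leg = 17
FL: stance ticks = 17; W→S at t=3 → φ=21
FR: stance ticks = 17; W→S at t=19 → φ=5
RL: stance ticks = 17; W→S at t=13 → φ=11
RR: stance ticks = 17; W→S at t=6 → φ=18


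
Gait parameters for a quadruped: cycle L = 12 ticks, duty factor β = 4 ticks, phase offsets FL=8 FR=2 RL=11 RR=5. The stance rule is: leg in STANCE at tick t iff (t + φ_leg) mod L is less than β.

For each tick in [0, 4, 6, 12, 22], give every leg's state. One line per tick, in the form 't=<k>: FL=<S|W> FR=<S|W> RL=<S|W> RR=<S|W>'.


t=0: phase=(8,2,11,5) vs β=4 → FL=W FR=S RL=W RR=W
t=4: phase=(0,6,3,9) vs β=4 → FL=S FR=W RL=S RR=W
t=6: phase=(2,8,5,11) vs β=4 → FL=S FR=W RL=W RR=W
t=12: phase=(8,2,11,5) vs β=4 → FL=W FR=S RL=W RR=W
t=22: phase=(6,0,9,3) vs β=4 → FL=W FR=S RL=W RR=S

t=0: FL=W FR=S RL=W RR=W
t=4: FL=S FR=W RL=S RR=W
t=6: FL=S FR=W RL=W RR=W
t=12: FL=W FR=S RL=W RR=W
t=22: FL=W FR=S RL=W RR=S


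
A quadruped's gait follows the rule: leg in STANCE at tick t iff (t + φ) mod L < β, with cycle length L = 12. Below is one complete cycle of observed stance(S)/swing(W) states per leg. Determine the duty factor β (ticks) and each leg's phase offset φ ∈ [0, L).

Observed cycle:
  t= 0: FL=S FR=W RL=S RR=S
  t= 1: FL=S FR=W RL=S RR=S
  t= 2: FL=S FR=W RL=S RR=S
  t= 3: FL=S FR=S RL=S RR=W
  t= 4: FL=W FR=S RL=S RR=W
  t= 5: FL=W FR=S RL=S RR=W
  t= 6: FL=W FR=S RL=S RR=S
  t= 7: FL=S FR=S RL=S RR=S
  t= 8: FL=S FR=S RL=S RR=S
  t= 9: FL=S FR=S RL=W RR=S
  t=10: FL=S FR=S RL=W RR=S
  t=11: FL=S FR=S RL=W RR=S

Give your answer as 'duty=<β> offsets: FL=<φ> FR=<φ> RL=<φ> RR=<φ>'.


duty=9 offsets: FL=5 FR=9 RL=0 RR=6

duty β = stance ticks per leg = 9
FL: stance ticks = 9; W→S at t=7 → φ=5
FR: stance ticks = 9; W→S at t=3 → φ=9
RL: stance ticks = 9; W→S at t=0 → φ=0
RR: stance ticks = 9; W→S at t=6 → φ=6


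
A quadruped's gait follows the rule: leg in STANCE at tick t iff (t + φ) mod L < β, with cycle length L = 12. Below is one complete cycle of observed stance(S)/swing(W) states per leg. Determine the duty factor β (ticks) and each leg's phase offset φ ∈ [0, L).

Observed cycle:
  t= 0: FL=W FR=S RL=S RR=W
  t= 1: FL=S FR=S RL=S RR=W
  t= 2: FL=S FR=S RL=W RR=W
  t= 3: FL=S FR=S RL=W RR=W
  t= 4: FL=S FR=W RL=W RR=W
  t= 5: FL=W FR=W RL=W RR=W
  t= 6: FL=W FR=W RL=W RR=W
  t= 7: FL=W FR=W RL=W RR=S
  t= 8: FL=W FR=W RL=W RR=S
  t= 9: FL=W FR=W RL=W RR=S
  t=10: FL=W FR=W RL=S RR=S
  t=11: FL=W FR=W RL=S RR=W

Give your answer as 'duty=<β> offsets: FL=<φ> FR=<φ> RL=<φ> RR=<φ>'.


duty=4 offsets: FL=11 FR=0 RL=2 RR=5

duty β = stance ticks per leg = 4
FL: stance ticks = 4; W→S at t=1 → φ=11
FR: stance ticks = 4; W→S at t=0 → φ=0
RL: stance ticks = 4; W→S at t=10 → φ=2
RR: stance ticks = 4; W→S at t=7 → φ=5


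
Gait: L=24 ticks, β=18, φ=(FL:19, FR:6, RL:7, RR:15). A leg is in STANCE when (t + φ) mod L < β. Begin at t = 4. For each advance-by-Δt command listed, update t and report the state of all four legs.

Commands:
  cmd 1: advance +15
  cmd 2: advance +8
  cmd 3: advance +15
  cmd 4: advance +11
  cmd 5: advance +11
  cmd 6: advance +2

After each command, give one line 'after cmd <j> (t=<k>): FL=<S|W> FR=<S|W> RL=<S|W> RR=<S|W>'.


start t=4: FL=W FR=S RL=S RR=W
cmd 1: advance +15 → t=19, phase=(14,1,2,10) → FL=S FR=S RL=S RR=S
cmd 2: advance +8 → t=27, phase=(22,9,10,18) → FL=W FR=S RL=S RR=W
cmd 3: advance +15 → t=42, phase=(13,0,1,9) → FL=S FR=S RL=S RR=S
cmd 4: advance +11 → t=53, phase=(0,11,12,20) → FL=S FR=S RL=S RR=W
cmd 5: advance +11 → t=64, phase=(11,22,23,7) → FL=S FR=W RL=W RR=S
cmd 6: advance +2 → t=66, phase=(13,0,1,9) → FL=S FR=S RL=S RR=S

after cmd 1 (t=19): FL=S FR=S RL=S RR=S
after cmd 2 (t=27): FL=W FR=S RL=S RR=W
after cmd 3 (t=42): FL=S FR=S RL=S RR=S
after cmd 4 (t=53): FL=S FR=S RL=S RR=W
after cmd 5 (t=64): FL=S FR=W RL=W RR=S
after cmd 6 (t=66): FL=S FR=S RL=S RR=S


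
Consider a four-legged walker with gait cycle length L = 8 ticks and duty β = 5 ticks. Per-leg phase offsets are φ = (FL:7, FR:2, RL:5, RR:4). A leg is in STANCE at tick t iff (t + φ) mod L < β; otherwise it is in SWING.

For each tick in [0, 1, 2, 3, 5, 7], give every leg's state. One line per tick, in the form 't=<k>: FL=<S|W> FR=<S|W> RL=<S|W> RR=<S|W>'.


t=0: FL=W FR=S RL=W RR=S
t=1: FL=S FR=S RL=W RR=W
t=2: FL=S FR=S RL=W RR=W
t=3: FL=S FR=W RL=S RR=W
t=5: FL=S FR=W RL=S RR=S
t=7: FL=W FR=S RL=S RR=S

t=0: phase=(7,2,5,4) vs β=5 → FL=W FR=S RL=W RR=S
t=1: phase=(0,3,6,5) vs β=5 → FL=S FR=S RL=W RR=W
t=2: phase=(1,4,7,6) vs β=5 → FL=S FR=S RL=W RR=W
t=3: phase=(2,5,0,7) vs β=5 → FL=S FR=W RL=S RR=W
t=5: phase=(4,7,2,1) vs β=5 → FL=S FR=W RL=S RR=S
t=7: phase=(6,1,4,3) vs β=5 → FL=W FR=S RL=S RR=S


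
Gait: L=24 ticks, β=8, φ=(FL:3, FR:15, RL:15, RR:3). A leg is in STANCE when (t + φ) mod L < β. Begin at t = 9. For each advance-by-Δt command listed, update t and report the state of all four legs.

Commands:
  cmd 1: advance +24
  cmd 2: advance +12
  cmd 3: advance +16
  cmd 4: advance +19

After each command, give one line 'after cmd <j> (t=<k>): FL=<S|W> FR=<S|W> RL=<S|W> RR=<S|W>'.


after cmd 1 (t=33): FL=W FR=S RL=S RR=W
after cmd 2 (t=45): FL=S FR=W RL=W RR=S
after cmd 3 (t=61): FL=W FR=S RL=S RR=W
after cmd 4 (t=80): FL=W FR=W RL=W RR=W

start t=9: FL=W FR=S RL=S RR=W
cmd 1: advance +24 → t=33, phase=(12,0,0,12) → FL=W FR=S RL=S RR=W
cmd 2: advance +12 → t=45, phase=(0,12,12,0) → FL=S FR=W RL=W RR=S
cmd 3: advance +16 → t=61, phase=(16,4,4,16) → FL=W FR=S RL=S RR=W
cmd 4: advance +19 → t=80, phase=(11,23,23,11) → FL=W FR=W RL=W RR=W


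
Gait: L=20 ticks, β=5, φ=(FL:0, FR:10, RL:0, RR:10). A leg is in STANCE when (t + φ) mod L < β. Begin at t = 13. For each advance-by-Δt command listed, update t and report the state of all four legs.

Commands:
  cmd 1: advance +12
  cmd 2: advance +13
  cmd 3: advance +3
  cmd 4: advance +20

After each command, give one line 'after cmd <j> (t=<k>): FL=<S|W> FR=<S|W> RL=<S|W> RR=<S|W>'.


start t=13: FL=W FR=S RL=W RR=S
cmd 1: advance +12 → t=25, phase=(5,15,5,15) → FL=W FR=W RL=W RR=W
cmd 2: advance +13 → t=38, phase=(18,8,18,8) → FL=W FR=W RL=W RR=W
cmd 3: advance +3 → t=41, phase=(1,11,1,11) → FL=S FR=W RL=S RR=W
cmd 4: advance +20 → t=61, phase=(1,11,1,11) → FL=S FR=W RL=S RR=W

after cmd 1 (t=25): FL=W FR=W RL=W RR=W
after cmd 2 (t=38): FL=W FR=W RL=W RR=W
after cmd 3 (t=41): FL=S FR=W RL=S RR=W
after cmd 4 (t=61): FL=S FR=W RL=S RR=W


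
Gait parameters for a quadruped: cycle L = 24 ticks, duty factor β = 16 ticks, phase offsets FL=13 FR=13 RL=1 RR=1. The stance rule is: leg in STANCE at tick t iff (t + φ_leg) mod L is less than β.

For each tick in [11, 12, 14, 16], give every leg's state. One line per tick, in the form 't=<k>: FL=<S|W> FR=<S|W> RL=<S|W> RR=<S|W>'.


t=11: FL=S FR=S RL=S RR=S
t=12: FL=S FR=S RL=S RR=S
t=14: FL=S FR=S RL=S RR=S
t=16: FL=S FR=S RL=W RR=W

t=11: phase=(0,0,12,12) vs β=16 → FL=S FR=S RL=S RR=S
t=12: phase=(1,1,13,13) vs β=16 → FL=S FR=S RL=S RR=S
t=14: phase=(3,3,15,15) vs β=16 → FL=S FR=S RL=S RR=S
t=16: phase=(5,5,17,17) vs β=16 → FL=S FR=S RL=W RR=W


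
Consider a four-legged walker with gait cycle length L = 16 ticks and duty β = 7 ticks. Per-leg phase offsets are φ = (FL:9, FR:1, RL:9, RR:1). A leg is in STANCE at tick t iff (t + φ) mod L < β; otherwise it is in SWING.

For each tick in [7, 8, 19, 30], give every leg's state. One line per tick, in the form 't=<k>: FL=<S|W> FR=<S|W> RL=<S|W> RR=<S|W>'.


t=7: phase=(0,8,0,8) vs β=7 → FL=S FR=W RL=S RR=W
t=8: phase=(1,9,1,9) vs β=7 → FL=S FR=W RL=S RR=W
t=19: phase=(12,4,12,4) vs β=7 → FL=W FR=S RL=W RR=S
t=30: phase=(7,15,7,15) vs β=7 → FL=W FR=W RL=W RR=W

t=7: FL=S FR=W RL=S RR=W
t=8: FL=S FR=W RL=S RR=W
t=19: FL=W FR=S RL=W RR=S
t=30: FL=W FR=W RL=W RR=W


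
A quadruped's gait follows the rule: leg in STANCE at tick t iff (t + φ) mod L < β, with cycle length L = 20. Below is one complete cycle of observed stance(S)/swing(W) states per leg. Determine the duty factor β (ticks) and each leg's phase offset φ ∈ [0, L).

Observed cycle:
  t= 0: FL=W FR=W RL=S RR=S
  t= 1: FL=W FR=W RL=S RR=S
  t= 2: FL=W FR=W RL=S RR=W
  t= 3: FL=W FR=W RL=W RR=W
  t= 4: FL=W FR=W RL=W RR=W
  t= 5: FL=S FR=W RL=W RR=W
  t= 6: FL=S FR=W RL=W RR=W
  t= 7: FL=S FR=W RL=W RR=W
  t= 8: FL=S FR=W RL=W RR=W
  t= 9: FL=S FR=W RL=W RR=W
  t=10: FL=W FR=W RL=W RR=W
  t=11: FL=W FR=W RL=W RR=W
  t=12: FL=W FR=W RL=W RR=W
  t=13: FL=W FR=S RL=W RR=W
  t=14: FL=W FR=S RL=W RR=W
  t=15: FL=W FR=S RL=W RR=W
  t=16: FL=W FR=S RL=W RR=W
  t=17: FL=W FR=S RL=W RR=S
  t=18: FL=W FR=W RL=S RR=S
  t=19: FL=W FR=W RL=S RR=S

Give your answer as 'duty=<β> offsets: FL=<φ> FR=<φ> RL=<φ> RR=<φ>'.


duty β = stance ticks per leg = 5
FL: stance ticks = 5; W→S at t=5 → φ=15
FR: stance ticks = 5; W→S at t=13 → φ=7
RL: stance ticks = 5; W→S at t=18 → φ=2
RR: stance ticks = 5; W→S at t=17 → φ=3

duty=5 offsets: FL=15 FR=7 RL=2 RR=3


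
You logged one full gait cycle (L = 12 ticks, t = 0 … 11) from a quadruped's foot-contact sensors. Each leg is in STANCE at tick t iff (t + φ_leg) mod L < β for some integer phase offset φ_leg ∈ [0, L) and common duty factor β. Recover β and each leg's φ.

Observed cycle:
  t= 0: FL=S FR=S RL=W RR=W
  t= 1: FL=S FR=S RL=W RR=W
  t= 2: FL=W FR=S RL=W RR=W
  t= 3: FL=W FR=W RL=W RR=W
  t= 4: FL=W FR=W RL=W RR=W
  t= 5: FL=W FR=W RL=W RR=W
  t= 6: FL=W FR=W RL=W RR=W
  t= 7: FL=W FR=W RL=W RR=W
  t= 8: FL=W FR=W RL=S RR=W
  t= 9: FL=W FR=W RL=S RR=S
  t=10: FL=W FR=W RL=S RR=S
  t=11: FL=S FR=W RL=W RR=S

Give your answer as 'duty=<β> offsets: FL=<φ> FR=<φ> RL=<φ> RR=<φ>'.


duty β = stance ticks per leg = 3
FL: stance ticks = 3; W→S at t=11 → φ=1
FR: stance ticks = 3; W→S at t=0 → φ=0
RL: stance ticks = 3; W→S at t=8 → φ=4
RR: stance ticks = 3; W→S at t=9 → φ=3

duty=3 offsets: FL=1 FR=0 RL=4 RR=3


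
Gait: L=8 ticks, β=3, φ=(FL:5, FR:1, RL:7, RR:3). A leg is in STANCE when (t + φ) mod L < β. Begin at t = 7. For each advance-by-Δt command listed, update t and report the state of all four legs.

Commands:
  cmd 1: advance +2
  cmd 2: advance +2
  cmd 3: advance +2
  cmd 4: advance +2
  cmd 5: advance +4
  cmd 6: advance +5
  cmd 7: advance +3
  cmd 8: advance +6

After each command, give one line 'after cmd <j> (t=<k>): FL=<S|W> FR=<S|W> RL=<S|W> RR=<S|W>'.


start t=7: FL=W FR=S RL=W RR=S
cmd 1: advance +2 → t=9, phase=(6,2,0,4) → FL=W FR=S RL=S RR=W
cmd 2: advance +2 → t=11, phase=(0,4,2,6) → FL=S FR=W RL=S RR=W
cmd 3: advance +2 → t=13, phase=(2,6,4,0) → FL=S FR=W RL=W RR=S
cmd 4: advance +2 → t=15, phase=(4,0,6,2) → FL=W FR=S RL=W RR=S
cmd 5: advance +4 → t=19, phase=(0,4,2,6) → FL=S FR=W RL=S RR=W
cmd 6: advance +5 → t=24, phase=(5,1,7,3) → FL=W FR=S RL=W RR=W
cmd 7: advance +3 → t=27, phase=(0,4,2,6) → FL=S FR=W RL=S RR=W
cmd 8: advance +6 → t=33, phase=(6,2,0,4) → FL=W FR=S RL=S RR=W

after cmd 1 (t=9): FL=W FR=S RL=S RR=W
after cmd 2 (t=11): FL=S FR=W RL=S RR=W
after cmd 3 (t=13): FL=S FR=W RL=W RR=S
after cmd 4 (t=15): FL=W FR=S RL=W RR=S
after cmd 5 (t=19): FL=S FR=W RL=S RR=W
after cmd 6 (t=24): FL=W FR=S RL=W RR=W
after cmd 7 (t=27): FL=S FR=W RL=S RR=W
after cmd 8 (t=33): FL=W FR=S RL=S RR=W


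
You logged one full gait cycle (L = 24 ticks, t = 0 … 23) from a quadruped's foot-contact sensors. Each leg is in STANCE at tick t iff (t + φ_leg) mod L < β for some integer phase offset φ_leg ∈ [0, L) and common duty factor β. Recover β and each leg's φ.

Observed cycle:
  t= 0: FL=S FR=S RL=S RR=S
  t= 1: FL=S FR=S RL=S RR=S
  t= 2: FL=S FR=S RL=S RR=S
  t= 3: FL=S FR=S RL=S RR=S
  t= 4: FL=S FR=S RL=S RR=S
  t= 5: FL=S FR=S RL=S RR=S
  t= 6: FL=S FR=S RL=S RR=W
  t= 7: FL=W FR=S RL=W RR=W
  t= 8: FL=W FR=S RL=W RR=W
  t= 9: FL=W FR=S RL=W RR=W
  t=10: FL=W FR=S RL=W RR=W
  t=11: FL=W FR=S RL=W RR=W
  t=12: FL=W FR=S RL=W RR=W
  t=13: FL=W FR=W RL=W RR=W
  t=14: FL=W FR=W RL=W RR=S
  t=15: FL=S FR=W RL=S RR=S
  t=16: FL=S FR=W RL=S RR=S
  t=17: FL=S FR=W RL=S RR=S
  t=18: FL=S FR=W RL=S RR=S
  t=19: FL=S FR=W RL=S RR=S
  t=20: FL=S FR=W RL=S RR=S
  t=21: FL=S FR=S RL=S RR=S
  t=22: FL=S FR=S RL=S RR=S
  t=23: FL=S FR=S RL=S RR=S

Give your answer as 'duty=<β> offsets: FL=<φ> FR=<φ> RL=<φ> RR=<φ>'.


duty β = stance ticks per leg = 16
FL: stance ticks = 16; W→S at t=15 → φ=9
FR: stance ticks = 16; W→S at t=21 → φ=3
RL: stance ticks = 16; W→S at t=15 → φ=9
RR: stance ticks = 16; W→S at t=14 → φ=10

duty=16 offsets: FL=9 FR=3 RL=9 RR=10


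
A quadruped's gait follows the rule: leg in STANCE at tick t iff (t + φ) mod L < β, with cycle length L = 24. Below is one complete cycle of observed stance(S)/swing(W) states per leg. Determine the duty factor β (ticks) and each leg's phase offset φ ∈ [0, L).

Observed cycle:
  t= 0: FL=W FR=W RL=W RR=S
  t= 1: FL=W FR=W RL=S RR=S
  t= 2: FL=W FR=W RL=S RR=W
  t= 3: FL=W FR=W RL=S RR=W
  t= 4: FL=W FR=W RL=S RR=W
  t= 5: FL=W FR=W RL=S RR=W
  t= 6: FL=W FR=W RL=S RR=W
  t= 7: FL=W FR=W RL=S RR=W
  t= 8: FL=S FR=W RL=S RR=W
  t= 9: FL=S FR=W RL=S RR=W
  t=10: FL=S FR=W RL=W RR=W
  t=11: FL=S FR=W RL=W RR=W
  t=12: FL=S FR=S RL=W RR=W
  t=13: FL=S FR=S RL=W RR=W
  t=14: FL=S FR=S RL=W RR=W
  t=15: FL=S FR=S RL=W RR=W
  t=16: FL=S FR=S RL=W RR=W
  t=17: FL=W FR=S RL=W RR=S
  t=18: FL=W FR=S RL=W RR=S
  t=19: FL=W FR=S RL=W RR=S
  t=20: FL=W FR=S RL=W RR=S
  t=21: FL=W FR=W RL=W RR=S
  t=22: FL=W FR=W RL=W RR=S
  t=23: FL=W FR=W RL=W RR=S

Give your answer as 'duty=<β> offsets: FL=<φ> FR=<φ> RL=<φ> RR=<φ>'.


duty=9 offsets: FL=16 FR=12 RL=23 RR=7

duty β = stance ticks per leg = 9
FL: stance ticks = 9; W→S at t=8 → φ=16
FR: stance ticks = 9; W→S at t=12 → φ=12
RL: stance ticks = 9; W→S at t=1 → φ=23
RR: stance ticks = 9; W→S at t=17 → φ=7
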